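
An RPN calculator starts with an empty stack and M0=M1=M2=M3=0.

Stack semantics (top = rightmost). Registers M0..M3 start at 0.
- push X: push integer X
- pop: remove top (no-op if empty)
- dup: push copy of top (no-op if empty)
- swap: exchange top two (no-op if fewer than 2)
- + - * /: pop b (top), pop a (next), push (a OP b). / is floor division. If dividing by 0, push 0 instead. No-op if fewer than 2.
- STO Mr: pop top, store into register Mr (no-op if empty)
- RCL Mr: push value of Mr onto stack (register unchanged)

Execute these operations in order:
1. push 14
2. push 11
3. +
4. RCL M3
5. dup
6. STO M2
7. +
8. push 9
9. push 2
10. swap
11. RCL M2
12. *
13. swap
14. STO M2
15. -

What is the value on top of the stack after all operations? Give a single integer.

Answer: 25

Derivation:
After op 1 (push 14): stack=[14] mem=[0,0,0,0]
After op 2 (push 11): stack=[14,11] mem=[0,0,0,0]
After op 3 (+): stack=[25] mem=[0,0,0,0]
After op 4 (RCL M3): stack=[25,0] mem=[0,0,0,0]
After op 5 (dup): stack=[25,0,0] mem=[0,0,0,0]
After op 6 (STO M2): stack=[25,0] mem=[0,0,0,0]
After op 7 (+): stack=[25] mem=[0,0,0,0]
After op 8 (push 9): stack=[25,9] mem=[0,0,0,0]
After op 9 (push 2): stack=[25,9,2] mem=[0,0,0,0]
After op 10 (swap): stack=[25,2,9] mem=[0,0,0,0]
After op 11 (RCL M2): stack=[25,2,9,0] mem=[0,0,0,0]
After op 12 (*): stack=[25,2,0] mem=[0,0,0,0]
After op 13 (swap): stack=[25,0,2] mem=[0,0,0,0]
After op 14 (STO M2): stack=[25,0] mem=[0,0,2,0]
After op 15 (-): stack=[25] mem=[0,0,2,0]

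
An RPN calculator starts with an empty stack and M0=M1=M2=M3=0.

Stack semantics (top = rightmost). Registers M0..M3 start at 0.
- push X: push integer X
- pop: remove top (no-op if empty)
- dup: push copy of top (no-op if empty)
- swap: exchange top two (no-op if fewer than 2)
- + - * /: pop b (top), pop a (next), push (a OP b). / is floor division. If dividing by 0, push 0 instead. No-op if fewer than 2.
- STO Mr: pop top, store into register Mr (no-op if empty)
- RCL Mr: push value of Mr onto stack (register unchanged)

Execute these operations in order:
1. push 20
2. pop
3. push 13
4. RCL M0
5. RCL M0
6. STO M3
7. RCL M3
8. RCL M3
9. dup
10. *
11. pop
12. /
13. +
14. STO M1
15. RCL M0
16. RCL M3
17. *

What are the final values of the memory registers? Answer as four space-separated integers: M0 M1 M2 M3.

After op 1 (push 20): stack=[20] mem=[0,0,0,0]
After op 2 (pop): stack=[empty] mem=[0,0,0,0]
After op 3 (push 13): stack=[13] mem=[0,0,0,0]
After op 4 (RCL M0): stack=[13,0] mem=[0,0,0,0]
After op 5 (RCL M0): stack=[13,0,0] mem=[0,0,0,0]
After op 6 (STO M3): stack=[13,0] mem=[0,0,0,0]
After op 7 (RCL M3): stack=[13,0,0] mem=[0,0,0,0]
After op 8 (RCL M3): stack=[13,0,0,0] mem=[0,0,0,0]
After op 9 (dup): stack=[13,0,0,0,0] mem=[0,0,0,0]
After op 10 (*): stack=[13,0,0,0] mem=[0,0,0,0]
After op 11 (pop): stack=[13,0,0] mem=[0,0,0,0]
After op 12 (/): stack=[13,0] mem=[0,0,0,0]
After op 13 (+): stack=[13] mem=[0,0,0,0]
After op 14 (STO M1): stack=[empty] mem=[0,13,0,0]
After op 15 (RCL M0): stack=[0] mem=[0,13,0,0]
After op 16 (RCL M3): stack=[0,0] mem=[0,13,0,0]
After op 17 (*): stack=[0] mem=[0,13,0,0]

Answer: 0 13 0 0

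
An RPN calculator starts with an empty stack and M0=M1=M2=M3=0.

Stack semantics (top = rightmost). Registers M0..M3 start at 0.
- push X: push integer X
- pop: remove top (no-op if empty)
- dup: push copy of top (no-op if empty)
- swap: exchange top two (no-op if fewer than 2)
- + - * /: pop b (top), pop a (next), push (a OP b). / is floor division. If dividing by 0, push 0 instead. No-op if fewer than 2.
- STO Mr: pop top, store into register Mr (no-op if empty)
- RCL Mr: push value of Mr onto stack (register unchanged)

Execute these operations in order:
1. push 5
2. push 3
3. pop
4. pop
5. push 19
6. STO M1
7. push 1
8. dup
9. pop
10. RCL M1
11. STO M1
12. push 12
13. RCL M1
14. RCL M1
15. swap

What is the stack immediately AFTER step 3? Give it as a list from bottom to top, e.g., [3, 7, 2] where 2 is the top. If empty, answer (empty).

After op 1 (push 5): stack=[5] mem=[0,0,0,0]
After op 2 (push 3): stack=[5,3] mem=[0,0,0,0]
After op 3 (pop): stack=[5] mem=[0,0,0,0]

[5]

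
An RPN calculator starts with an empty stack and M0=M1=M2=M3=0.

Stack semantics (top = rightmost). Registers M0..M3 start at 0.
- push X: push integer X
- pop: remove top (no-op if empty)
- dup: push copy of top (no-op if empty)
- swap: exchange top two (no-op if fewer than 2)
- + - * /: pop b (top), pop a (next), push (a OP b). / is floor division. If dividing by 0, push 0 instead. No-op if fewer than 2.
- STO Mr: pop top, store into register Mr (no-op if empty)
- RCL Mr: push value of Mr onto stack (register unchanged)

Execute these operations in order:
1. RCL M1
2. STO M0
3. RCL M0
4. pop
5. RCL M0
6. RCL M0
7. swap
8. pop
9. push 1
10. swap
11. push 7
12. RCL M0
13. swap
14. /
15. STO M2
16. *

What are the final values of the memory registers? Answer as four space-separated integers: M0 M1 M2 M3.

Answer: 0 0 0 0

Derivation:
After op 1 (RCL M1): stack=[0] mem=[0,0,0,0]
After op 2 (STO M0): stack=[empty] mem=[0,0,0,0]
After op 3 (RCL M0): stack=[0] mem=[0,0,0,0]
After op 4 (pop): stack=[empty] mem=[0,0,0,0]
After op 5 (RCL M0): stack=[0] mem=[0,0,0,0]
After op 6 (RCL M0): stack=[0,0] mem=[0,0,0,0]
After op 7 (swap): stack=[0,0] mem=[0,0,0,0]
After op 8 (pop): stack=[0] mem=[0,0,0,0]
After op 9 (push 1): stack=[0,1] mem=[0,0,0,0]
After op 10 (swap): stack=[1,0] mem=[0,0,0,0]
After op 11 (push 7): stack=[1,0,7] mem=[0,0,0,0]
After op 12 (RCL M0): stack=[1,0,7,0] mem=[0,0,0,0]
After op 13 (swap): stack=[1,0,0,7] mem=[0,0,0,0]
After op 14 (/): stack=[1,0,0] mem=[0,0,0,0]
After op 15 (STO M2): stack=[1,0] mem=[0,0,0,0]
After op 16 (*): stack=[0] mem=[0,0,0,0]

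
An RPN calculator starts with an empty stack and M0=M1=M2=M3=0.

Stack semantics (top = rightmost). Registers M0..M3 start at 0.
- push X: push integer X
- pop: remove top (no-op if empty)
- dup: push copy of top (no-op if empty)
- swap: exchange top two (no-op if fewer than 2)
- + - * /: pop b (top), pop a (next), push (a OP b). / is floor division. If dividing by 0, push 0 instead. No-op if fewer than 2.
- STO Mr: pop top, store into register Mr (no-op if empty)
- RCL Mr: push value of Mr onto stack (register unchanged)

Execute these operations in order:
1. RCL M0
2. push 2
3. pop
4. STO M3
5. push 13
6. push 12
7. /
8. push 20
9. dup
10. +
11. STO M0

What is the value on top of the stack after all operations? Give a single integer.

After op 1 (RCL M0): stack=[0] mem=[0,0,0,0]
After op 2 (push 2): stack=[0,2] mem=[0,0,0,0]
After op 3 (pop): stack=[0] mem=[0,0,0,0]
After op 4 (STO M3): stack=[empty] mem=[0,0,0,0]
After op 5 (push 13): stack=[13] mem=[0,0,0,0]
After op 6 (push 12): stack=[13,12] mem=[0,0,0,0]
After op 7 (/): stack=[1] mem=[0,0,0,0]
After op 8 (push 20): stack=[1,20] mem=[0,0,0,0]
After op 9 (dup): stack=[1,20,20] mem=[0,0,0,0]
After op 10 (+): stack=[1,40] mem=[0,0,0,0]
After op 11 (STO M0): stack=[1] mem=[40,0,0,0]

Answer: 1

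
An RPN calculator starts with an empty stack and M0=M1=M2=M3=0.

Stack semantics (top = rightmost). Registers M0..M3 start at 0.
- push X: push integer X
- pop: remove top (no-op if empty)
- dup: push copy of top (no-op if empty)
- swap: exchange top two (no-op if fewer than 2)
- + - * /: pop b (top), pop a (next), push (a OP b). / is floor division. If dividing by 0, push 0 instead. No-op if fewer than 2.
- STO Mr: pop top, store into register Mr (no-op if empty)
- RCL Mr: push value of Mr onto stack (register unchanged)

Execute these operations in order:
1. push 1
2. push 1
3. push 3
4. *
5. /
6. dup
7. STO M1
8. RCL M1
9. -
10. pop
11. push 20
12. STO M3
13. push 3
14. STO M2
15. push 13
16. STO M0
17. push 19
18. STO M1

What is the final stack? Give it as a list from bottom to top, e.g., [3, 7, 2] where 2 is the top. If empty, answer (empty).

Answer: (empty)

Derivation:
After op 1 (push 1): stack=[1] mem=[0,0,0,0]
After op 2 (push 1): stack=[1,1] mem=[0,0,0,0]
After op 3 (push 3): stack=[1,1,3] mem=[0,0,0,0]
After op 4 (*): stack=[1,3] mem=[0,0,0,0]
After op 5 (/): stack=[0] mem=[0,0,0,0]
After op 6 (dup): stack=[0,0] mem=[0,0,0,0]
After op 7 (STO M1): stack=[0] mem=[0,0,0,0]
After op 8 (RCL M1): stack=[0,0] mem=[0,0,0,0]
After op 9 (-): stack=[0] mem=[0,0,0,0]
After op 10 (pop): stack=[empty] mem=[0,0,0,0]
After op 11 (push 20): stack=[20] mem=[0,0,0,0]
After op 12 (STO M3): stack=[empty] mem=[0,0,0,20]
After op 13 (push 3): stack=[3] mem=[0,0,0,20]
After op 14 (STO M2): stack=[empty] mem=[0,0,3,20]
After op 15 (push 13): stack=[13] mem=[0,0,3,20]
After op 16 (STO M0): stack=[empty] mem=[13,0,3,20]
After op 17 (push 19): stack=[19] mem=[13,0,3,20]
After op 18 (STO M1): stack=[empty] mem=[13,19,3,20]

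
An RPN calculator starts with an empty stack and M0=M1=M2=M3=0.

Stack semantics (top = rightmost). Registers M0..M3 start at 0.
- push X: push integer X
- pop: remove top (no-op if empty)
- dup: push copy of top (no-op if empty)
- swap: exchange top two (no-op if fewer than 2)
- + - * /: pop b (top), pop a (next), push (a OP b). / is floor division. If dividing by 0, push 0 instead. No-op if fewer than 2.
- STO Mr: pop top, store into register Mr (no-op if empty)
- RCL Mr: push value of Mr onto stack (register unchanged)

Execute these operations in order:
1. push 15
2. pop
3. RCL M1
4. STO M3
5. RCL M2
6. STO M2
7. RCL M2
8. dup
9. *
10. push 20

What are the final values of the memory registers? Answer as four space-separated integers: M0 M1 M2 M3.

After op 1 (push 15): stack=[15] mem=[0,0,0,0]
After op 2 (pop): stack=[empty] mem=[0,0,0,0]
After op 3 (RCL M1): stack=[0] mem=[0,0,0,0]
After op 4 (STO M3): stack=[empty] mem=[0,0,0,0]
After op 5 (RCL M2): stack=[0] mem=[0,0,0,0]
After op 6 (STO M2): stack=[empty] mem=[0,0,0,0]
After op 7 (RCL M2): stack=[0] mem=[0,0,0,0]
After op 8 (dup): stack=[0,0] mem=[0,0,0,0]
After op 9 (*): stack=[0] mem=[0,0,0,0]
After op 10 (push 20): stack=[0,20] mem=[0,0,0,0]

Answer: 0 0 0 0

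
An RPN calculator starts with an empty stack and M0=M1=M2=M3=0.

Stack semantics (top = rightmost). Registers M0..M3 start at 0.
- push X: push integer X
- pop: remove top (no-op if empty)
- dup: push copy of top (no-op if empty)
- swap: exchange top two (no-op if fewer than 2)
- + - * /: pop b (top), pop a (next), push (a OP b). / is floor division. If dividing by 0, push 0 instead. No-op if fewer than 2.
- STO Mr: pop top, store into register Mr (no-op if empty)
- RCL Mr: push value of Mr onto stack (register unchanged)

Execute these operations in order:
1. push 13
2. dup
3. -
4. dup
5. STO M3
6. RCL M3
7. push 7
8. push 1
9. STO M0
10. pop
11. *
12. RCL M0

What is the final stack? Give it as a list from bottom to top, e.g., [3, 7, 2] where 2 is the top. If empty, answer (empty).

Answer: [0, 1]

Derivation:
After op 1 (push 13): stack=[13] mem=[0,0,0,0]
After op 2 (dup): stack=[13,13] mem=[0,0,0,0]
After op 3 (-): stack=[0] mem=[0,0,0,0]
After op 4 (dup): stack=[0,0] mem=[0,0,0,0]
After op 5 (STO M3): stack=[0] mem=[0,0,0,0]
After op 6 (RCL M3): stack=[0,0] mem=[0,0,0,0]
After op 7 (push 7): stack=[0,0,7] mem=[0,0,0,0]
After op 8 (push 1): stack=[0,0,7,1] mem=[0,0,0,0]
After op 9 (STO M0): stack=[0,0,7] mem=[1,0,0,0]
After op 10 (pop): stack=[0,0] mem=[1,0,0,0]
After op 11 (*): stack=[0] mem=[1,0,0,0]
After op 12 (RCL M0): stack=[0,1] mem=[1,0,0,0]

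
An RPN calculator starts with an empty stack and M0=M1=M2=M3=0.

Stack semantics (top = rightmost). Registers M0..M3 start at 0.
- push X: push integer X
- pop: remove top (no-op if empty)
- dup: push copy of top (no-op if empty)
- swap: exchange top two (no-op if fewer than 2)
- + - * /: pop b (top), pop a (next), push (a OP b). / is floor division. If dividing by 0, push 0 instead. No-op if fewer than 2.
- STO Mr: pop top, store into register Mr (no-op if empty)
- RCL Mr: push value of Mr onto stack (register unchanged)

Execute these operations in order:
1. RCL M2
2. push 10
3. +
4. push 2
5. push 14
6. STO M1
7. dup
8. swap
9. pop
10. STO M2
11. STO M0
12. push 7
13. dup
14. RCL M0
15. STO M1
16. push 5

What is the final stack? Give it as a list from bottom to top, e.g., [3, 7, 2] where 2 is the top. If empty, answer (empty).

Answer: [7, 7, 5]

Derivation:
After op 1 (RCL M2): stack=[0] mem=[0,0,0,0]
After op 2 (push 10): stack=[0,10] mem=[0,0,0,0]
After op 3 (+): stack=[10] mem=[0,0,0,0]
After op 4 (push 2): stack=[10,2] mem=[0,0,0,0]
After op 5 (push 14): stack=[10,2,14] mem=[0,0,0,0]
After op 6 (STO M1): stack=[10,2] mem=[0,14,0,0]
After op 7 (dup): stack=[10,2,2] mem=[0,14,0,0]
After op 8 (swap): stack=[10,2,2] mem=[0,14,0,0]
After op 9 (pop): stack=[10,2] mem=[0,14,0,0]
After op 10 (STO M2): stack=[10] mem=[0,14,2,0]
After op 11 (STO M0): stack=[empty] mem=[10,14,2,0]
After op 12 (push 7): stack=[7] mem=[10,14,2,0]
After op 13 (dup): stack=[7,7] mem=[10,14,2,0]
After op 14 (RCL M0): stack=[7,7,10] mem=[10,14,2,0]
After op 15 (STO M1): stack=[7,7] mem=[10,10,2,0]
After op 16 (push 5): stack=[7,7,5] mem=[10,10,2,0]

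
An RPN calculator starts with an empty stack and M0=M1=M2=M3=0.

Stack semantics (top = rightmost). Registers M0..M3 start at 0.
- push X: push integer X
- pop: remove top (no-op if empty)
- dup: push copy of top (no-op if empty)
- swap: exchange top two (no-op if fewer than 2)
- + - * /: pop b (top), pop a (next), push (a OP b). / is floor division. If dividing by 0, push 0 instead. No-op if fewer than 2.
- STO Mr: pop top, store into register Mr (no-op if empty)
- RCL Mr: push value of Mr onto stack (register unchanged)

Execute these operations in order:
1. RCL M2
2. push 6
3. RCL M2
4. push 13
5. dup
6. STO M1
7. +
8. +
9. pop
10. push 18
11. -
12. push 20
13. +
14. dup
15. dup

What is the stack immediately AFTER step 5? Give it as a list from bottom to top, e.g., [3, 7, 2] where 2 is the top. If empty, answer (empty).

After op 1 (RCL M2): stack=[0] mem=[0,0,0,0]
After op 2 (push 6): stack=[0,6] mem=[0,0,0,0]
After op 3 (RCL M2): stack=[0,6,0] mem=[0,0,0,0]
After op 4 (push 13): stack=[0,6,0,13] mem=[0,0,0,0]
After op 5 (dup): stack=[0,6,0,13,13] mem=[0,0,0,0]

[0, 6, 0, 13, 13]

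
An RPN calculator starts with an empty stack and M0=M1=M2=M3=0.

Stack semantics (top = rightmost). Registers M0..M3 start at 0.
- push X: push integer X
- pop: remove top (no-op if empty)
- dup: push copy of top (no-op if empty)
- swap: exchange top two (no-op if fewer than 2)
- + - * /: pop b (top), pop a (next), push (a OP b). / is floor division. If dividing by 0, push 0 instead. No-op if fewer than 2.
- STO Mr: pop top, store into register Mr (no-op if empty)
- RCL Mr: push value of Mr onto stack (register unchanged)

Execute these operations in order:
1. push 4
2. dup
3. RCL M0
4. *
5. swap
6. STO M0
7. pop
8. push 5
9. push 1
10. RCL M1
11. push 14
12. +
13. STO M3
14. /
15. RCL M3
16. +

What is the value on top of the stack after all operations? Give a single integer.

Answer: 19

Derivation:
After op 1 (push 4): stack=[4] mem=[0,0,0,0]
After op 2 (dup): stack=[4,4] mem=[0,0,0,0]
After op 3 (RCL M0): stack=[4,4,0] mem=[0,0,0,0]
After op 4 (*): stack=[4,0] mem=[0,0,0,0]
After op 5 (swap): stack=[0,4] mem=[0,0,0,0]
After op 6 (STO M0): stack=[0] mem=[4,0,0,0]
After op 7 (pop): stack=[empty] mem=[4,0,0,0]
After op 8 (push 5): stack=[5] mem=[4,0,0,0]
After op 9 (push 1): stack=[5,1] mem=[4,0,0,0]
After op 10 (RCL M1): stack=[5,1,0] mem=[4,0,0,0]
After op 11 (push 14): stack=[5,1,0,14] mem=[4,0,0,0]
After op 12 (+): stack=[5,1,14] mem=[4,0,0,0]
After op 13 (STO M3): stack=[5,1] mem=[4,0,0,14]
After op 14 (/): stack=[5] mem=[4,0,0,14]
After op 15 (RCL M3): stack=[5,14] mem=[4,0,0,14]
After op 16 (+): stack=[19] mem=[4,0,0,14]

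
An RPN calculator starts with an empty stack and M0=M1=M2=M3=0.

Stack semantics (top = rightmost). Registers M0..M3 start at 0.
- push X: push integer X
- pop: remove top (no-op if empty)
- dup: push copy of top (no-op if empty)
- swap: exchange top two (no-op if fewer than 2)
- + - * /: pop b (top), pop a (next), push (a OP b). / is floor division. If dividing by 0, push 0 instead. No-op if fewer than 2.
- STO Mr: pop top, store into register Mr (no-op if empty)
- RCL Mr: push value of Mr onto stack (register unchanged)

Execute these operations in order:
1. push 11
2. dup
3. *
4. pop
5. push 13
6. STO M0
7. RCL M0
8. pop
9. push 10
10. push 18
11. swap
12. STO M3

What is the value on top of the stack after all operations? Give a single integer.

Answer: 18

Derivation:
After op 1 (push 11): stack=[11] mem=[0,0,0,0]
After op 2 (dup): stack=[11,11] mem=[0,0,0,0]
After op 3 (*): stack=[121] mem=[0,0,0,0]
After op 4 (pop): stack=[empty] mem=[0,0,0,0]
After op 5 (push 13): stack=[13] mem=[0,0,0,0]
After op 6 (STO M0): stack=[empty] mem=[13,0,0,0]
After op 7 (RCL M0): stack=[13] mem=[13,0,0,0]
After op 8 (pop): stack=[empty] mem=[13,0,0,0]
After op 9 (push 10): stack=[10] mem=[13,0,0,0]
After op 10 (push 18): stack=[10,18] mem=[13,0,0,0]
After op 11 (swap): stack=[18,10] mem=[13,0,0,0]
After op 12 (STO M3): stack=[18] mem=[13,0,0,10]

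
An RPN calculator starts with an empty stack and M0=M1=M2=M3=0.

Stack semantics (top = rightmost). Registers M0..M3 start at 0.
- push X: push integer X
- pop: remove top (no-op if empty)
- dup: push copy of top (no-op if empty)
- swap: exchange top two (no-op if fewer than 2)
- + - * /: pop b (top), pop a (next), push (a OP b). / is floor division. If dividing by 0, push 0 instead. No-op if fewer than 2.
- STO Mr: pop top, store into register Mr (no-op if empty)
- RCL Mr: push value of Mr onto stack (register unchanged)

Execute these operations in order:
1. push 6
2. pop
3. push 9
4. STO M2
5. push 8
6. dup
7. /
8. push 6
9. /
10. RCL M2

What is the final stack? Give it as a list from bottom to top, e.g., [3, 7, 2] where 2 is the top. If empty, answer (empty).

After op 1 (push 6): stack=[6] mem=[0,0,0,0]
After op 2 (pop): stack=[empty] mem=[0,0,0,0]
After op 3 (push 9): stack=[9] mem=[0,0,0,0]
After op 4 (STO M2): stack=[empty] mem=[0,0,9,0]
After op 5 (push 8): stack=[8] mem=[0,0,9,0]
After op 6 (dup): stack=[8,8] mem=[0,0,9,0]
After op 7 (/): stack=[1] mem=[0,0,9,0]
After op 8 (push 6): stack=[1,6] mem=[0,0,9,0]
After op 9 (/): stack=[0] mem=[0,0,9,0]
After op 10 (RCL M2): stack=[0,9] mem=[0,0,9,0]

Answer: [0, 9]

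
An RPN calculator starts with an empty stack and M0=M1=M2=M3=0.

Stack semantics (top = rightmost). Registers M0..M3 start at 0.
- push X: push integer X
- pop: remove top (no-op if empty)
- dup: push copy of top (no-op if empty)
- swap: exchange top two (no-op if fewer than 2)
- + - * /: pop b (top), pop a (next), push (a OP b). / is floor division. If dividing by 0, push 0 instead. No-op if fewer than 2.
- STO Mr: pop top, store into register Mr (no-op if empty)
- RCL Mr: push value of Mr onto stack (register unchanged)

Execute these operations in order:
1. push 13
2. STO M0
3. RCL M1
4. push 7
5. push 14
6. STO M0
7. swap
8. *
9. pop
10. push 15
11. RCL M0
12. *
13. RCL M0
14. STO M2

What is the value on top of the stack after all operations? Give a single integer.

After op 1 (push 13): stack=[13] mem=[0,0,0,0]
After op 2 (STO M0): stack=[empty] mem=[13,0,0,0]
After op 3 (RCL M1): stack=[0] mem=[13,0,0,0]
After op 4 (push 7): stack=[0,7] mem=[13,0,0,0]
After op 5 (push 14): stack=[0,7,14] mem=[13,0,0,0]
After op 6 (STO M0): stack=[0,7] mem=[14,0,0,0]
After op 7 (swap): stack=[7,0] mem=[14,0,0,0]
After op 8 (*): stack=[0] mem=[14,0,0,0]
After op 9 (pop): stack=[empty] mem=[14,0,0,0]
After op 10 (push 15): stack=[15] mem=[14,0,0,0]
After op 11 (RCL M0): stack=[15,14] mem=[14,0,0,0]
After op 12 (*): stack=[210] mem=[14,0,0,0]
After op 13 (RCL M0): stack=[210,14] mem=[14,0,0,0]
After op 14 (STO M2): stack=[210] mem=[14,0,14,0]

Answer: 210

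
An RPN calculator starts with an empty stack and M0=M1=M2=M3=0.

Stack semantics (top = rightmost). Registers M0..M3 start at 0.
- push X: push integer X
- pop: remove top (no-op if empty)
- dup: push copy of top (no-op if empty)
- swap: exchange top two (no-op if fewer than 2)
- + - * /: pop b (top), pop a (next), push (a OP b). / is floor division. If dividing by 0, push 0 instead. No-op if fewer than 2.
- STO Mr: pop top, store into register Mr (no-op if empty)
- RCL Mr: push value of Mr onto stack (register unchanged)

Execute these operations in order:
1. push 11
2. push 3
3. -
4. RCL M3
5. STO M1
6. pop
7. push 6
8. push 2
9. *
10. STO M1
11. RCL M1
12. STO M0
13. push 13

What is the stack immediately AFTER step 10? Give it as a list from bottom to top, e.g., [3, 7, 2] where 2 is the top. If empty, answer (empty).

After op 1 (push 11): stack=[11] mem=[0,0,0,0]
After op 2 (push 3): stack=[11,3] mem=[0,0,0,0]
After op 3 (-): stack=[8] mem=[0,0,0,0]
After op 4 (RCL M3): stack=[8,0] mem=[0,0,0,0]
After op 5 (STO M1): stack=[8] mem=[0,0,0,0]
After op 6 (pop): stack=[empty] mem=[0,0,0,0]
After op 7 (push 6): stack=[6] mem=[0,0,0,0]
After op 8 (push 2): stack=[6,2] mem=[0,0,0,0]
After op 9 (*): stack=[12] mem=[0,0,0,0]
After op 10 (STO M1): stack=[empty] mem=[0,12,0,0]

(empty)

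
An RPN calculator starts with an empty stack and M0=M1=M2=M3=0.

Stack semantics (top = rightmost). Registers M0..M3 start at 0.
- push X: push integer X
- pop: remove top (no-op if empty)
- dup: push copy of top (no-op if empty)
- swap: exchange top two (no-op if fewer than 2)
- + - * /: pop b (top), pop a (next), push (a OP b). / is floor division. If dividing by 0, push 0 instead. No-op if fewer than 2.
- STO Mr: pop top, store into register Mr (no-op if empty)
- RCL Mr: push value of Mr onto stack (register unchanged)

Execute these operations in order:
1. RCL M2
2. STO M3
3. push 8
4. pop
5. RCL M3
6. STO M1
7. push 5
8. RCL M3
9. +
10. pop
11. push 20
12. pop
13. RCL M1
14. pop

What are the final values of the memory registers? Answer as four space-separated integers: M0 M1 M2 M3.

Answer: 0 0 0 0

Derivation:
After op 1 (RCL M2): stack=[0] mem=[0,0,0,0]
After op 2 (STO M3): stack=[empty] mem=[0,0,0,0]
After op 3 (push 8): stack=[8] mem=[0,0,0,0]
After op 4 (pop): stack=[empty] mem=[0,0,0,0]
After op 5 (RCL M3): stack=[0] mem=[0,0,0,0]
After op 6 (STO M1): stack=[empty] mem=[0,0,0,0]
After op 7 (push 5): stack=[5] mem=[0,0,0,0]
After op 8 (RCL M3): stack=[5,0] mem=[0,0,0,0]
After op 9 (+): stack=[5] mem=[0,0,0,0]
After op 10 (pop): stack=[empty] mem=[0,0,0,0]
After op 11 (push 20): stack=[20] mem=[0,0,0,0]
After op 12 (pop): stack=[empty] mem=[0,0,0,0]
After op 13 (RCL M1): stack=[0] mem=[0,0,0,0]
After op 14 (pop): stack=[empty] mem=[0,0,0,0]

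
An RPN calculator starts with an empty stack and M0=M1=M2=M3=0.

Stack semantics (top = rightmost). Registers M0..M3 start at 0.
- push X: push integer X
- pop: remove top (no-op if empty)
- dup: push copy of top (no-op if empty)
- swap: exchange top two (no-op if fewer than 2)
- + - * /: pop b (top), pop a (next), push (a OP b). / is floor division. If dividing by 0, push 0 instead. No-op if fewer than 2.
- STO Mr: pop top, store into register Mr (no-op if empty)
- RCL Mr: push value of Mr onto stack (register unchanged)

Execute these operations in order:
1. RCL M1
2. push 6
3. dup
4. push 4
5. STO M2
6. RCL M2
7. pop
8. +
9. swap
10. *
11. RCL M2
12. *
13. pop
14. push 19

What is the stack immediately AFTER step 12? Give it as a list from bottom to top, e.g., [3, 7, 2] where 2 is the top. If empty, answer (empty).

After op 1 (RCL M1): stack=[0] mem=[0,0,0,0]
After op 2 (push 6): stack=[0,6] mem=[0,0,0,0]
After op 3 (dup): stack=[0,6,6] mem=[0,0,0,0]
After op 4 (push 4): stack=[0,6,6,4] mem=[0,0,0,0]
After op 5 (STO M2): stack=[0,6,6] mem=[0,0,4,0]
After op 6 (RCL M2): stack=[0,6,6,4] mem=[0,0,4,0]
After op 7 (pop): stack=[0,6,6] mem=[0,0,4,0]
After op 8 (+): stack=[0,12] mem=[0,0,4,0]
After op 9 (swap): stack=[12,0] mem=[0,0,4,0]
After op 10 (*): stack=[0] mem=[0,0,4,0]
After op 11 (RCL M2): stack=[0,4] mem=[0,0,4,0]
After op 12 (*): stack=[0] mem=[0,0,4,0]

[0]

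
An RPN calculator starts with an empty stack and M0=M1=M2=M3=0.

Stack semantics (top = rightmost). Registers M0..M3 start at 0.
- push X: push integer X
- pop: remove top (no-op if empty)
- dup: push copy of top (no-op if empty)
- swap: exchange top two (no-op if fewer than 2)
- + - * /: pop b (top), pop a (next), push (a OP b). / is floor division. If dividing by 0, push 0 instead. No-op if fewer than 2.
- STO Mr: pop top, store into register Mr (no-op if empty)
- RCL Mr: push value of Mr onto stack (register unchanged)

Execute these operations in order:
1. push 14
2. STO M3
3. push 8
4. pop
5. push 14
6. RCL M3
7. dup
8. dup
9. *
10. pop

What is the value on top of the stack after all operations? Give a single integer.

After op 1 (push 14): stack=[14] mem=[0,0,0,0]
After op 2 (STO M3): stack=[empty] mem=[0,0,0,14]
After op 3 (push 8): stack=[8] mem=[0,0,0,14]
After op 4 (pop): stack=[empty] mem=[0,0,0,14]
After op 5 (push 14): stack=[14] mem=[0,0,0,14]
After op 6 (RCL M3): stack=[14,14] mem=[0,0,0,14]
After op 7 (dup): stack=[14,14,14] mem=[0,0,0,14]
After op 8 (dup): stack=[14,14,14,14] mem=[0,0,0,14]
After op 9 (*): stack=[14,14,196] mem=[0,0,0,14]
After op 10 (pop): stack=[14,14] mem=[0,0,0,14]

Answer: 14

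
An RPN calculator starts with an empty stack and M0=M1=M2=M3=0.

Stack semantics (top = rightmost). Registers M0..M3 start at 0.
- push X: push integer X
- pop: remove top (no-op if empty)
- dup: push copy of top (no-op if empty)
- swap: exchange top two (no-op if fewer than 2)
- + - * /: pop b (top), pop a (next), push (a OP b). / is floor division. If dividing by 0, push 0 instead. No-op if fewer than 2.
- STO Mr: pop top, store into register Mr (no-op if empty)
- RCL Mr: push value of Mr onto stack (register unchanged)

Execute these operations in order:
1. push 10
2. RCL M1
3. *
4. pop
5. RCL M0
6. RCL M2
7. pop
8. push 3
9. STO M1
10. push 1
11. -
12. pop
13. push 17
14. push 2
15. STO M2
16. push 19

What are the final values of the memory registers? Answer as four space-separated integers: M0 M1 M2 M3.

Answer: 0 3 2 0

Derivation:
After op 1 (push 10): stack=[10] mem=[0,0,0,0]
After op 2 (RCL M1): stack=[10,0] mem=[0,0,0,0]
After op 3 (*): stack=[0] mem=[0,0,0,0]
After op 4 (pop): stack=[empty] mem=[0,0,0,0]
After op 5 (RCL M0): stack=[0] mem=[0,0,0,0]
After op 6 (RCL M2): stack=[0,0] mem=[0,0,0,0]
After op 7 (pop): stack=[0] mem=[0,0,0,0]
After op 8 (push 3): stack=[0,3] mem=[0,0,0,0]
After op 9 (STO M1): stack=[0] mem=[0,3,0,0]
After op 10 (push 1): stack=[0,1] mem=[0,3,0,0]
After op 11 (-): stack=[-1] mem=[0,3,0,0]
After op 12 (pop): stack=[empty] mem=[0,3,0,0]
After op 13 (push 17): stack=[17] mem=[0,3,0,0]
After op 14 (push 2): stack=[17,2] mem=[0,3,0,0]
After op 15 (STO M2): stack=[17] mem=[0,3,2,0]
After op 16 (push 19): stack=[17,19] mem=[0,3,2,0]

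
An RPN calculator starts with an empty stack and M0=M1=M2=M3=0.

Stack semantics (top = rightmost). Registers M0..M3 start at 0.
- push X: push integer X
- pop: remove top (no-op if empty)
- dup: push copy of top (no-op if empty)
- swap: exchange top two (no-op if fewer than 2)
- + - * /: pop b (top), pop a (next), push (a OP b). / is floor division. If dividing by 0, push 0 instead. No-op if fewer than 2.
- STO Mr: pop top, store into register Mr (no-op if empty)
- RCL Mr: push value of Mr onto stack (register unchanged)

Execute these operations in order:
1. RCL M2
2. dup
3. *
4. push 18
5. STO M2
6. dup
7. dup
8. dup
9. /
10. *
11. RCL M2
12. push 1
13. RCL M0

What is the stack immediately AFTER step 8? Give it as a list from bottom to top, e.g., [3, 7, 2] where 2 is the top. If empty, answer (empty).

After op 1 (RCL M2): stack=[0] mem=[0,0,0,0]
After op 2 (dup): stack=[0,0] mem=[0,0,0,0]
After op 3 (*): stack=[0] mem=[0,0,0,0]
After op 4 (push 18): stack=[0,18] mem=[0,0,0,0]
After op 5 (STO M2): stack=[0] mem=[0,0,18,0]
After op 6 (dup): stack=[0,0] mem=[0,0,18,0]
After op 7 (dup): stack=[0,0,0] mem=[0,0,18,0]
After op 8 (dup): stack=[0,0,0,0] mem=[0,0,18,0]

[0, 0, 0, 0]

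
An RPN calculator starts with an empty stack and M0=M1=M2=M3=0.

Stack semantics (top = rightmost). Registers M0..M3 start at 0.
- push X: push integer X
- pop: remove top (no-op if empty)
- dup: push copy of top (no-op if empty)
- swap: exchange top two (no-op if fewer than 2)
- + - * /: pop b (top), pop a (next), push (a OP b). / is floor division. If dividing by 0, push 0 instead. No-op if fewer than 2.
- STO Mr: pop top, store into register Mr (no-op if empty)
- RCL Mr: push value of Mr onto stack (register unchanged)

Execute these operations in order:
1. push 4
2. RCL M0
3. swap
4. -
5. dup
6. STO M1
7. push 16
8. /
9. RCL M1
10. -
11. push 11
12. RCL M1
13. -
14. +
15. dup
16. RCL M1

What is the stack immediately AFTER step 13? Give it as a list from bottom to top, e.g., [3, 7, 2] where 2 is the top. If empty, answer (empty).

After op 1 (push 4): stack=[4] mem=[0,0,0,0]
After op 2 (RCL M0): stack=[4,0] mem=[0,0,0,0]
After op 3 (swap): stack=[0,4] mem=[0,0,0,0]
After op 4 (-): stack=[-4] mem=[0,0,0,0]
After op 5 (dup): stack=[-4,-4] mem=[0,0,0,0]
After op 6 (STO M1): stack=[-4] mem=[0,-4,0,0]
After op 7 (push 16): stack=[-4,16] mem=[0,-4,0,0]
After op 8 (/): stack=[-1] mem=[0,-4,0,0]
After op 9 (RCL M1): stack=[-1,-4] mem=[0,-4,0,0]
After op 10 (-): stack=[3] mem=[0,-4,0,0]
After op 11 (push 11): stack=[3,11] mem=[0,-4,0,0]
After op 12 (RCL M1): stack=[3,11,-4] mem=[0,-4,0,0]
After op 13 (-): stack=[3,15] mem=[0,-4,0,0]

[3, 15]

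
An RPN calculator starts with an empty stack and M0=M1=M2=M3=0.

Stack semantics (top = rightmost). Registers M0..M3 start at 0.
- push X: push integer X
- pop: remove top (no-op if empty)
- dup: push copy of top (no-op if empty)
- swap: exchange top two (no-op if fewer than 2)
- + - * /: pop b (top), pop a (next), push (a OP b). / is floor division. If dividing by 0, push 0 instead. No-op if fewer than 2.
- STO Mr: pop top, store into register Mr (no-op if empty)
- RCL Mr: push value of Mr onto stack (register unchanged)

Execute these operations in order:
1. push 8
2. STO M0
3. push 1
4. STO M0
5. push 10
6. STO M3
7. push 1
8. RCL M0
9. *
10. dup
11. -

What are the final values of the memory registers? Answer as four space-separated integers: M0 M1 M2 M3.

After op 1 (push 8): stack=[8] mem=[0,0,0,0]
After op 2 (STO M0): stack=[empty] mem=[8,0,0,0]
After op 3 (push 1): stack=[1] mem=[8,0,0,0]
After op 4 (STO M0): stack=[empty] mem=[1,0,0,0]
After op 5 (push 10): stack=[10] mem=[1,0,0,0]
After op 6 (STO M3): stack=[empty] mem=[1,0,0,10]
After op 7 (push 1): stack=[1] mem=[1,0,0,10]
After op 8 (RCL M0): stack=[1,1] mem=[1,0,0,10]
After op 9 (*): stack=[1] mem=[1,0,0,10]
After op 10 (dup): stack=[1,1] mem=[1,0,0,10]
After op 11 (-): stack=[0] mem=[1,0,0,10]

Answer: 1 0 0 10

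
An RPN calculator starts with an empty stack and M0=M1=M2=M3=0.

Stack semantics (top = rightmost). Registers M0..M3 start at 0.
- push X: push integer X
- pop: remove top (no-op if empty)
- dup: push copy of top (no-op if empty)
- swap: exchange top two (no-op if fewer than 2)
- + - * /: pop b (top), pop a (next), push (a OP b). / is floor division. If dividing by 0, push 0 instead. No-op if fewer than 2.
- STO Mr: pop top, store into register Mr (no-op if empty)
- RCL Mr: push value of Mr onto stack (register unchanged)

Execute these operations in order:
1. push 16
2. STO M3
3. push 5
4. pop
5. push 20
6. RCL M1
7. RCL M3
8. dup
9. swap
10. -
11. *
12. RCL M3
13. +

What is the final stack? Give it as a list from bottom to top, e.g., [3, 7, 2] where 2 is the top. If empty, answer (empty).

After op 1 (push 16): stack=[16] mem=[0,0,0,0]
After op 2 (STO M3): stack=[empty] mem=[0,0,0,16]
After op 3 (push 5): stack=[5] mem=[0,0,0,16]
After op 4 (pop): stack=[empty] mem=[0,0,0,16]
After op 5 (push 20): stack=[20] mem=[0,0,0,16]
After op 6 (RCL M1): stack=[20,0] mem=[0,0,0,16]
After op 7 (RCL M3): stack=[20,0,16] mem=[0,0,0,16]
After op 8 (dup): stack=[20,0,16,16] mem=[0,0,0,16]
After op 9 (swap): stack=[20,0,16,16] mem=[0,0,0,16]
After op 10 (-): stack=[20,0,0] mem=[0,0,0,16]
After op 11 (*): stack=[20,0] mem=[0,0,0,16]
After op 12 (RCL M3): stack=[20,0,16] mem=[0,0,0,16]
After op 13 (+): stack=[20,16] mem=[0,0,0,16]

Answer: [20, 16]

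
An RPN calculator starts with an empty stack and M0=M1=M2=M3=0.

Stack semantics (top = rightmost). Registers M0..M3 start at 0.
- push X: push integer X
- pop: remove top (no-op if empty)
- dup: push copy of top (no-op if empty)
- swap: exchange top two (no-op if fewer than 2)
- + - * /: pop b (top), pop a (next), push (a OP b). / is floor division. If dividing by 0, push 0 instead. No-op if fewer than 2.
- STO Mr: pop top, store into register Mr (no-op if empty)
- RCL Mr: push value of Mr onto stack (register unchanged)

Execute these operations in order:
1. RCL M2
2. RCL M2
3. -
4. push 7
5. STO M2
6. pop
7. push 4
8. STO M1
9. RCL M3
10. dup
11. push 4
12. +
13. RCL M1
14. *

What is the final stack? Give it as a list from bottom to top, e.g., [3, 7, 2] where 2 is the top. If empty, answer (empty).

After op 1 (RCL M2): stack=[0] mem=[0,0,0,0]
After op 2 (RCL M2): stack=[0,0] mem=[0,0,0,0]
After op 3 (-): stack=[0] mem=[0,0,0,0]
After op 4 (push 7): stack=[0,7] mem=[0,0,0,0]
After op 5 (STO M2): stack=[0] mem=[0,0,7,0]
After op 6 (pop): stack=[empty] mem=[0,0,7,0]
After op 7 (push 4): stack=[4] mem=[0,0,7,0]
After op 8 (STO M1): stack=[empty] mem=[0,4,7,0]
After op 9 (RCL M3): stack=[0] mem=[0,4,7,0]
After op 10 (dup): stack=[0,0] mem=[0,4,7,0]
After op 11 (push 4): stack=[0,0,4] mem=[0,4,7,0]
After op 12 (+): stack=[0,4] mem=[0,4,7,0]
After op 13 (RCL M1): stack=[0,4,4] mem=[0,4,7,0]
After op 14 (*): stack=[0,16] mem=[0,4,7,0]

Answer: [0, 16]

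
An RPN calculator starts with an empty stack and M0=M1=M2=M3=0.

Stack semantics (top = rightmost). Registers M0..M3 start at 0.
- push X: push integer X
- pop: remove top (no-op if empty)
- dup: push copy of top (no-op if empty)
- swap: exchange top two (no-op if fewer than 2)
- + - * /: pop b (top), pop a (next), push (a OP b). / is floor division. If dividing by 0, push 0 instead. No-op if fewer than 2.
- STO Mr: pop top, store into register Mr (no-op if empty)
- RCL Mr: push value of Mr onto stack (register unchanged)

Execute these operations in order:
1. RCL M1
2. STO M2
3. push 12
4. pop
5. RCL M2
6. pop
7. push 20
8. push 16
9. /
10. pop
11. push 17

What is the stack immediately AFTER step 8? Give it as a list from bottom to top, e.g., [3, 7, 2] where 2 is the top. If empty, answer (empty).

After op 1 (RCL M1): stack=[0] mem=[0,0,0,0]
After op 2 (STO M2): stack=[empty] mem=[0,0,0,0]
After op 3 (push 12): stack=[12] mem=[0,0,0,0]
After op 4 (pop): stack=[empty] mem=[0,0,0,0]
After op 5 (RCL M2): stack=[0] mem=[0,0,0,0]
After op 6 (pop): stack=[empty] mem=[0,0,0,0]
After op 7 (push 20): stack=[20] mem=[0,0,0,0]
After op 8 (push 16): stack=[20,16] mem=[0,0,0,0]

[20, 16]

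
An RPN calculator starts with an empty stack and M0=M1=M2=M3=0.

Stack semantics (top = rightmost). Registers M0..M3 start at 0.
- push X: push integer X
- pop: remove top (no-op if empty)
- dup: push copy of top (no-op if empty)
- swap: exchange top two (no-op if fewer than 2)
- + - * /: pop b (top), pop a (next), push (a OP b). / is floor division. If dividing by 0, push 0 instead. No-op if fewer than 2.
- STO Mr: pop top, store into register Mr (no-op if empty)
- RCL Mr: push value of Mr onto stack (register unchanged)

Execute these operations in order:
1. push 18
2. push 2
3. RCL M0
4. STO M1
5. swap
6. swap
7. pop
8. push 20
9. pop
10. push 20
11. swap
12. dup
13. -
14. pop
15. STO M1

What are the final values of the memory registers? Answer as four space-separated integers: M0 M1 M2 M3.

Answer: 0 20 0 0

Derivation:
After op 1 (push 18): stack=[18] mem=[0,0,0,0]
After op 2 (push 2): stack=[18,2] mem=[0,0,0,0]
After op 3 (RCL M0): stack=[18,2,0] mem=[0,0,0,0]
After op 4 (STO M1): stack=[18,2] mem=[0,0,0,0]
After op 5 (swap): stack=[2,18] mem=[0,0,0,0]
After op 6 (swap): stack=[18,2] mem=[0,0,0,0]
After op 7 (pop): stack=[18] mem=[0,0,0,0]
After op 8 (push 20): stack=[18,20] mem=[0,0,0,0]
After op 9 (pop): stack=[18] mem=[0,0,0,0]
After op 10 (push 20): stack=[18,20] mem=[0,0,0,0]
After op 11 (swap): stack=[20,18] mem=[0,0,0,0]
After op 12 (dup): stack=[20,18,18] mem=[0,0,0,0]
After op 13 (-): stack=[20,0] mem=[0,0,0,0]
After op 14 (pop): stack=[20] mem=[0,0,0,0]
After op 15 (STO M1): stack=[empty] mem=[0,20,0,0]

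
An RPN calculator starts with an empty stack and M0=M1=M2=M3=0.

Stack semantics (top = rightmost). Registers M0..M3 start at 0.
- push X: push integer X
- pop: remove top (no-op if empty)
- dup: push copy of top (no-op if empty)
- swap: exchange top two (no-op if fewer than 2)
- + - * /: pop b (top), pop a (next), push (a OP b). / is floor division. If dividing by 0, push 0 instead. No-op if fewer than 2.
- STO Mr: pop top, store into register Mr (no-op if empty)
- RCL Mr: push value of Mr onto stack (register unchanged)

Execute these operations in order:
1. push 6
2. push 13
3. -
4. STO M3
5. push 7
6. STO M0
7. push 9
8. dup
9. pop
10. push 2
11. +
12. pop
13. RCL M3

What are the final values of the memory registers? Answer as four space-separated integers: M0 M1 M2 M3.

Answer: 7 0 0 -7

Derivation:
After op 1 (push 6): stack=[6] mem=[0,0,0,0]
After op 2 (push 13): stack=[6,13] mem=[0,0,0,0]
After op 3 (-): stack=[-7] mem=[0,0,0,0]
After op 4 (STO M3): stack=[empty] mem=[0,0,0,-7]
After op 5 (push 7): stack=[7] mem=[0,0,0,-7]
After op 6 (STO M0): stack=[empty] mem=[7,0,0,-7]
After op 7 (push 9): stack=[9] mem=[7,0,0,-7]
After op 8 (dup): stack=[9,9] mem=[7,0,0,-7]
After op 9 (pop): stack=[9] mem=[7,0,0,-7]
After op 10 (push 2): stack=[9,2] mem=[7,0,0,-7]
After op 11 (+): stack=[11] mem=[7,0,0,-7]
After op 12 (pop): stack=[empty] mem=[7,0,0,-7]
After op 13 (RCL M3): stack=[-7] mem=[7,0,0,-7]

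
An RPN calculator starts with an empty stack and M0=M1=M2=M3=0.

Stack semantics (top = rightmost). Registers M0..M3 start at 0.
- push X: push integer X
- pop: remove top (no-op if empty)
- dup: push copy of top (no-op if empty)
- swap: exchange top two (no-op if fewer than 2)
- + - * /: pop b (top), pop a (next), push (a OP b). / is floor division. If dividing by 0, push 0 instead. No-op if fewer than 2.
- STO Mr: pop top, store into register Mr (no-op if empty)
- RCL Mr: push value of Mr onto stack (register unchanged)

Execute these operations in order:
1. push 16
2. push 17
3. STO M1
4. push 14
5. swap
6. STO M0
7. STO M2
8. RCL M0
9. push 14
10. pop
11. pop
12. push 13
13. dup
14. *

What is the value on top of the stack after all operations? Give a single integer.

After op 1 (push 16): stack=[16] mem=[0,0,0,0]
After op 2 (push 17): stack=[16,17] mem=[0,0,0,0]
After op 3 (STO M1): stack=[16] mem=[0,17,0,0]
After op 4 (push 14): stack=[16,14] mem=[0,17,0,0]
After op 5 (swap): stack=[14,16] mem=[0,17,0,0]
After op 6 (STO M0): stack=[14] mem=[16,17,0,0]
After op 7 (STO M2): stack=[empty] mem=[16,17,14,0]
After op 8 (RCL M0): stack=[16] mem=[16,17,14,0]
After op 9 (push 14): stack=[16,14] mem=[16,17,14,0]
After op 10 (pop): stack=[16] mem=[16,17,14,0]
After op 11 (pop): stack=[empty] mem=[16,17,14,0]
After op 12 (push 13): stack=[13] mem=[16,17,14,0]
After op 13 (dup): stack=[13,13] mem=[16,17,14,0]
After op 14 (*): stack=[169] mem=[16,17,14,0]

Answer: 169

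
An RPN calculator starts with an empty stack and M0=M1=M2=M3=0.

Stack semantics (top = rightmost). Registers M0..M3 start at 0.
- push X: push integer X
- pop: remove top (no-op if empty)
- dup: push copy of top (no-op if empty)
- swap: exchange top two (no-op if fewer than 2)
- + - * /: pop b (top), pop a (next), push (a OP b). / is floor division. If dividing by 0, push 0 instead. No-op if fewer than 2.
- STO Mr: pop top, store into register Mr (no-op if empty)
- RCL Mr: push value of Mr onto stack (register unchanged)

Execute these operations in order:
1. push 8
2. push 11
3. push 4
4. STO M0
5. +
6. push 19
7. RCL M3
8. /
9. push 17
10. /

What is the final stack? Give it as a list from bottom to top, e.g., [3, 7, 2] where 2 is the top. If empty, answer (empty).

Answer: [19, 0]

Derivation:
After op 1 (push 8): stack=[8] mem=[0,0,0,0]
After op 2 (push 11): stack=[8,11] mem=[0,0,0,0]
After op 3 (push 4): stack=[8,11,4] mem=[0,0,0,0]
After op 4 (STO M0): stack=[8,11] mem=[4,0,0,0]
After op 5 (+): stack=[19] mem=[4,0,0,0]
After op 6 (push 19): stack=[19,19] mem=[4,0,0,0]
After op 7 (RCL M3): stack=[19,19,0] mem=[4,0,0,0]
After op 8 (/): stack=[19,0] mem=[4,0,0,0]
After op 9 (push 17): stack=[19,0,17] mem=[4,0,0,0]
After op 10 (/): stack=[19,0] mem=[4,0,0,0]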